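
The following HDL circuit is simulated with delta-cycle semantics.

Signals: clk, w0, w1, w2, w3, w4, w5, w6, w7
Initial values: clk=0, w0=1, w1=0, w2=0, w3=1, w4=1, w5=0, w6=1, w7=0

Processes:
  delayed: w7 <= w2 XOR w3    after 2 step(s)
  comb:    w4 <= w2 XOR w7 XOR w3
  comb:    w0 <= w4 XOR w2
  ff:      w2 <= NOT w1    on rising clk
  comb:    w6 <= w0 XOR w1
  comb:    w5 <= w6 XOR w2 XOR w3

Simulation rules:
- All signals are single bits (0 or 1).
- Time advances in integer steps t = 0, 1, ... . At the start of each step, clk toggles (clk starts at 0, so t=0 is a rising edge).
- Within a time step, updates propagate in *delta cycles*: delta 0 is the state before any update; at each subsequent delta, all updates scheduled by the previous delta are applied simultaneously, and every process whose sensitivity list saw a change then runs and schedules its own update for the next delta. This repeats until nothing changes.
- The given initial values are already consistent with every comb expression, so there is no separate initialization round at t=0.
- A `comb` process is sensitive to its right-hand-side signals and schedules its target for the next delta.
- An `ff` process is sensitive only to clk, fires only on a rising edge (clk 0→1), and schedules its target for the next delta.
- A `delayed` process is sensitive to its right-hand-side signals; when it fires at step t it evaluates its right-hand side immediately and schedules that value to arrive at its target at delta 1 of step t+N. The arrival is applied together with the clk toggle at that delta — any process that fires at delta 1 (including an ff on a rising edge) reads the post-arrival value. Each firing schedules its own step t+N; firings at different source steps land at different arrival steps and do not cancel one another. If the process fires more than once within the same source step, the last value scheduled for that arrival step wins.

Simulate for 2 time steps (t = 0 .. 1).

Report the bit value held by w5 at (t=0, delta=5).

t0.Δ0 w2=0 clk=0 w6=1 w7=0 w5=0 w3=1 w1=0 w4=1 w0=1
t0.Δ1 w2=0 clk=1 w6=1 w7=0 w5=0 w3=1 w1=0 w4=1 w0=1
t0.Δ2 w2=1 clk=1 w6=1 w7=0 w5=0 w3=1 w1=0 w4=1 w0=1
t0.Δ3 w2=1 clk=1 w6=1 w7=0 w5=1 w3=1 w1=0 w4=0 w0=0
t0.Δ4 w2=1 clk=1 w6=0 w7=0 w5=1 w3=1 w1=0 w4=0 w0=1
t0.Δ5 w2=1 clk=1 w6=1 w7=0 w5=0 w3=1 w1=0 w4=0 w0=1
t0.Δ6 w2=1 clk=1 w6=1 w7=0 w5=1 w3=1 w1=0 w4=0 w0=1
t1.Δ0 w2=1 clk=1 w6=1 w7=0 w5=1 w3=1 w1=0 w4=0 w0=1
t1.Δ1 w2=1 clk=0 w6=1 w7=0 w5=1 w3=1 w1=0 w4=0 w0=1

0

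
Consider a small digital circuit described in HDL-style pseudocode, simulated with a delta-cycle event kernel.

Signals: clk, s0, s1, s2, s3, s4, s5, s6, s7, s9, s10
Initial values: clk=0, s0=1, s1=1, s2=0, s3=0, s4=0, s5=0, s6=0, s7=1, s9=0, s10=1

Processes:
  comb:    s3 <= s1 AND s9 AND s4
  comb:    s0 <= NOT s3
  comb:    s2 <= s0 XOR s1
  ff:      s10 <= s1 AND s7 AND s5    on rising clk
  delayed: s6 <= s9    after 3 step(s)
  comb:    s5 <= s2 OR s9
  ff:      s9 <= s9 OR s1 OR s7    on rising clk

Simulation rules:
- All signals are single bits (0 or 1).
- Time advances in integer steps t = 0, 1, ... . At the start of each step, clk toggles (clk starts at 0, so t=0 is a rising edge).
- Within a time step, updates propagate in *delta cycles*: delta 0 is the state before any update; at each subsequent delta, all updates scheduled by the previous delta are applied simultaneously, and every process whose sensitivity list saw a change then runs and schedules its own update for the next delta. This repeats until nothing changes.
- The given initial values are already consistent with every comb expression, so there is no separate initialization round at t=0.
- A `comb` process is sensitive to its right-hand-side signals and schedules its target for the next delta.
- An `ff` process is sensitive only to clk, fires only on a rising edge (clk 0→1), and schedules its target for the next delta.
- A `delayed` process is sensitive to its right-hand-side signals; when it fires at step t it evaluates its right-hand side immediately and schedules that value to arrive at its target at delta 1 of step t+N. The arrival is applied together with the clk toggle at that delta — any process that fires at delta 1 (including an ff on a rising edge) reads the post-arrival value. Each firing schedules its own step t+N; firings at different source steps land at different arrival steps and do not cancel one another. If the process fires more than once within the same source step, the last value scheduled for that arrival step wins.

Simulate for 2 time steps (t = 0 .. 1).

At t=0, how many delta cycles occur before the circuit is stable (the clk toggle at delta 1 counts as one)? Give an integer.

t=0 Δ0: s7=1 s5=0 s9=0 s1=1 s6=0 s0=1 s3=0 s2=0 s4=0 clk=0 s10=1
  Δ1: clk:0→1
  Δ2: s9:0→1, s10:1→0
  Δ3: s5:0→1
  (3Δ to stable)
t=1 Δ0: s7=1 s5=1 s9=1 s1=1 s6=0 s0=1 s3=0 s2=0 s4=0 clk=1 s10=0
  Δ1: clk:1→0
  (1Δ to stable)

3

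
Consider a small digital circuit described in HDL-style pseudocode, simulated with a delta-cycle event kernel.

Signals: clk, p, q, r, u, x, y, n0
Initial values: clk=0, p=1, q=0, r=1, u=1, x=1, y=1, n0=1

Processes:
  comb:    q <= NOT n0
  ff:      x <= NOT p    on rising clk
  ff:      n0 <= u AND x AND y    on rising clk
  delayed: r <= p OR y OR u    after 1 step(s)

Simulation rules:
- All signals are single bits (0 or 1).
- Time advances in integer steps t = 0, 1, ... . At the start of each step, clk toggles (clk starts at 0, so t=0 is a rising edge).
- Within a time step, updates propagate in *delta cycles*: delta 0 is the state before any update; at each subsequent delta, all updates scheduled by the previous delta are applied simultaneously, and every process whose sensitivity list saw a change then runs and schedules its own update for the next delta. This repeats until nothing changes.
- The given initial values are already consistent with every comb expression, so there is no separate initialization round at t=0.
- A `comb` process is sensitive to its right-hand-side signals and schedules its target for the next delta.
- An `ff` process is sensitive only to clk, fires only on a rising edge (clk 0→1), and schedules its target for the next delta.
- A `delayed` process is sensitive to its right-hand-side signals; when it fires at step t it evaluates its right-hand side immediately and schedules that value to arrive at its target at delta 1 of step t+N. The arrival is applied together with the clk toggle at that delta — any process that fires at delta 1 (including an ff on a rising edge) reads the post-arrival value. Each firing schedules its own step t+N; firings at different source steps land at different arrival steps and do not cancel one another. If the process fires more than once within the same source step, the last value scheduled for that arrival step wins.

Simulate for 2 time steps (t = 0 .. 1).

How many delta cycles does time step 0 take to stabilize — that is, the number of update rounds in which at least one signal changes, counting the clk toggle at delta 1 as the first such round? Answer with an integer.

2

t0.Δ0 q=0 p=1 clk=0 r=1 u=1 n0=1 x=1 y=1
t0.Δ1 q=0 p=1 clk=1 r=1 u=1 n0=1 x=1 y=1
t0.Δ2 q=0 p=1 clk=1 r=1 u=1 n0=1 x=0 y=1
t1.Δ0 q=0 p=1 clk=1 r=1 u=1 n0=1 x=0 y=1
t1.Δ1 q=0 p=1 clk=0 r=1 u=1 n0=1 x=0 y=1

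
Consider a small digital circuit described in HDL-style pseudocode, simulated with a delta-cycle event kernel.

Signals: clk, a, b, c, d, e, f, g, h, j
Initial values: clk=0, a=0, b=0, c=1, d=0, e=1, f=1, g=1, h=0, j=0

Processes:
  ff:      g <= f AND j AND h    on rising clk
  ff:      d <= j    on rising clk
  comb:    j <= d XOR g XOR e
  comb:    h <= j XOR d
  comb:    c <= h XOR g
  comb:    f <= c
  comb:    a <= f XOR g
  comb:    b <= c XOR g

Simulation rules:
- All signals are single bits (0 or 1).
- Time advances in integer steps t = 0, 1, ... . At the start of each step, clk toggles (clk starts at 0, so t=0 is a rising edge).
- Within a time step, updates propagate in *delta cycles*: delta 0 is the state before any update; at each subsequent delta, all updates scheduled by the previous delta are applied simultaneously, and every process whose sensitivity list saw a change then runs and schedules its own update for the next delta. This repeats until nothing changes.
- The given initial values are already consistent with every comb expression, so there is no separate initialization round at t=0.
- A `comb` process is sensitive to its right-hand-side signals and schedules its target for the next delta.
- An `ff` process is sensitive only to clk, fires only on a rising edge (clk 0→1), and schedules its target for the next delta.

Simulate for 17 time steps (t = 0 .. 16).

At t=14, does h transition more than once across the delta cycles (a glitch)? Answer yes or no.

no

t=0 Δ0: g=1 b=0 a=0 f=1 h=0 c=1 clk=0 e=1 d=0 j=0
  Δ1: clk:0→1
  Δ2: g:1→0
  Δ3: b:0→1, a:0→1, c:1→0, j:0→1
  Δ4: b:1→0, f:1→0, h:0→1
  Δ5: a:1→0, c:0→1
  Δ6: b:0→1, f:0→1
  Δ7: a:0→1
  (7Δ to stable)
t=1 Δ0: g=0 b=1 a=1 f=1 h=1 c=1 clk=1 e=1 d=0 j=1
  Δ1: clk:1→0
  (1Δ to stable)
t=2 Δ0: g=0 b=1 a=1 f=1 h=1 c=1 clk=0 e=1 d=0 j=1
  Δ1: clk:0→1
  Δ2: g:0→1, d:0→1
  Δ3: b:1→0, a:1→0, h:1→0, c:1→0
  Δ4: b:0→1, f:1→0, c:0→1
  Δ5: b:1→0, a:0→1, f:0→1
  Δ6: a:1→0
  (6Δ to stable)
t=3 Δ0: g=1 b=0 a=0 f=1 h=0 c=1 clk=1 e=1 d=1 j=1
  Δ1: clk:1→0
  (1Δ to stable)
t=4 Δ0: g=1 b=0 a=0 f=1 h=0 c=1 clk=0 e=1 d=1 j=1
  Δ1: clk:0→1
  Δ2: g:1→0
  Δ3: b:0→1, a:0→1, c:1→0, j:1→0
  Δ4: b:1→0, f:1→0, h:0→1
  Δ5: a:1→0, c:0→1
  Δ6: b:0→1, f:0→1
  Δ7: a:0→1
  (7Δ to stable)
t=5 Δ0: g=0 b=1 a=1 f=1 h=1 c=1 clk=1 e=1 d=1 j=0
  Δ1: clk:1→0
  (1Δ to stable)
t=6 Δ0: g=0 b=1 a=1 f=1 h=1 c=1 clk=0 e=1 d=1 j=0
  Δ1: clk:0→1
  Δ2: d:1→0
  Δ3: h:1→0, j:0→1
  Δ4: h:0→1, c:1→0
  Δ5: b:1→0, f:1→0, c:0→1
  Δ6: b:0→1, a:1→0, f:0→1
  Δ7: a:0→1
  (7Δ to stable)
t=7 Δ0: g=0 b=1 a=1 f=1 h=1 c=1 clk=1 e=1 d=0 j=1
  Δ1: clk:1→0
  (1Δ to stable)
t=8 Δ0: g=0 b=1 a=1 f=1 h=1 c=1 clk=0 e=1 d=0 j=1
  Δ1: clk:0→1
  Δ2: g:0→1, d:0→1
  Δ3: b:1→0, a:1→0, h:1→0, c:1→0
  Δ4: b:0→1, f:1→0, c:0→1
  Δ5: b:1→0, a:0→1, f:0→1
  Δ6: a:1→0
  (6Δ to stable)
t=9 Δ0: g=1 b=0 a=0 f=1 h=0 c=1 clk=1 e=1 d=1 j=1
  Δ1: clk:1→0
  (1Δ to stable)
t=10 Δ0: g=1 b=0 a=0 f=1 h=0 c=1 clk=0 e=1 d=1 j=1
  Δ1: clk:0→1
  Δ2: g:1→0
  Δ3: b:0→1, a:0→1, c:1→0, j:1→0
  Δ4: b:1→0, f:1→0, h:0→1
  Δ5: a:1→0, c:0→1
  Δ6: b:0→1, f:0→1
  Δ7: a:0→1
  (7Δ to stable)
t=11 Δ0: g=0 b=1 a=1 f=1 h=1 c=1 clk=1 e=1 d=1 j=0
  Δ1: clk:1→0
  (1Δ to stable)
t=12 Δ0: g=0 b=1 a=1 f=1 h=1 c=1 clk=0 e=1 d=1 j=0
  Δ1: clk:0→1
  Δ2: d:1→0
  Δ3: h:1→0, j:0→1
  Δ4: h:0→1, c:1→0
  Δ5: b:1→0, f:1→0, c:0→1
  Δ6: b:0→1, a:1→0, f:0→1
  Δ7: a:0→1
  (7Δ to stable)
t=13 Δ0: g=0 b=1 a=1 f=1 h=1 c=1 clk=1 e=1 d=0 j=1
  Δ1: clk:1→0
  (1Δ to stable)
t=14 Δ0: g=0 b=1 a=1 f=1 h=1 c=1 clk=0 e=1 d=0 j=1
  Δ1: clk:0→1
  Δ2: g:0→1, d:0→1
  Δ3: b:1→0, a:1→0, h:1→0, c:1→0
  Δ4: b:0→1, f:1→0, c:0→1
  Δ5: b:1→0, a:0→1, f:0→1
  Δ6: a:1→0
  (6Δ to stable)
t=15 Δ0: g=1 b=0 a=0 f=1 h=0 c=1 clk=1 e=1 d=1 j=1
  Δ1: clk:1→0
  (1Δ to stable)
t=16 Δ0: g=1 b=0 a=0 f=1 h=0 c=1 clk=0 e=1 d=1 j=1
  Δ1: clk:0→1
  Δ2: g:1→0
  Δ3: b:0→1, a:0→1, c:1→0, j:1→0
  Δ4: b:1→0, f:1→0, h:0→1
  Δ5: a:1→0, c:0→1
  Δ6: b:0→1, f:0→1
  Δ7: a:0→1
  (7Δ to stable)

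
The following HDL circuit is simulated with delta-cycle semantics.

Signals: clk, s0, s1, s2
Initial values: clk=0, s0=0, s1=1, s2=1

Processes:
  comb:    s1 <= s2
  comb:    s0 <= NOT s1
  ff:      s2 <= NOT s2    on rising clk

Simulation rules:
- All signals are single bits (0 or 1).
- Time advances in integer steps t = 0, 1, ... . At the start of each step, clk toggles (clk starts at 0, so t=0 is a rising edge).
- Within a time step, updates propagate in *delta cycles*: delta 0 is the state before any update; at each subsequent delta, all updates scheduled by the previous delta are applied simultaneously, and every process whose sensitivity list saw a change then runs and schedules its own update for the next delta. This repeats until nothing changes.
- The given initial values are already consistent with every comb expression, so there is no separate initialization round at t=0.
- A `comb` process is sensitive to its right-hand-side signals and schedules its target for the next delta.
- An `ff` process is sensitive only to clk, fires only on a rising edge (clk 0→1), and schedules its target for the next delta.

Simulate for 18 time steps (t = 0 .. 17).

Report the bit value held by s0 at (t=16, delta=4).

1

[bits: clk,s2,s0,s1]
t=0: Δ0=0101 Δ1=1101 Δ2=1001 Δ3=1000 Δ4=1010 | 4Δ
t=1: Δ0=1010 Δ1=0010 | 1Δ
t=2: Δ0=0010 Δ1=1010 Δ2=1110 Δ3=1111 Δ4=1101 | 4Δ
t=3: Δ0=1101 Δ1=0101 | 1Δ
t=4: Δ0=0101 Δ1=1101 Δ2=1001 Δ3=1000 Δ4=1010 | 4Δ
t=5: Δ0=1010 Δ1=0010 | 1Δ
t=6: Δ0=0010 Δ1=1010 Δ2=1110 Δ3=1111 Δ4=1101 | 4Δ
t=7: Δ0=1101 Δ1=0101 | 1Δ
t=8: Δ0=0101 Δ1=1101 Δ2=1001 Δ3=1000 Δ4=1010 | 4Δ
t=9: Δ0=1010 Δ1=0010 | 1Δ
t=10: Δ0=0010 Δ1=1010 Δ2=1110 Δ3=1111 Δ4=1101 | 4Δ
t=11: Δ0=1101 Δ1=0101 | 1Δ
t=12: Δ0=0101 Δ1=1101 Δ2=1001 Δ3=1000 Δ4=1010 | 4Δ
t=13: Δ0=1010 Δ1=0010 | 1Δ
t=14: Δ0=0010 Δ1=1010 Δ2=1110 Δ3=1111 Δ4=1101 | 4Δ
t=15: Δ0=1101 Δ1=0101 | 1Δ
t=16: Δ0=0101 Δ1=1101 Δ2=1001 Δ3=1000 Δ4=1010 | 4Δ
t=17: Δ0=1010 Δ1=0010 | 1Δ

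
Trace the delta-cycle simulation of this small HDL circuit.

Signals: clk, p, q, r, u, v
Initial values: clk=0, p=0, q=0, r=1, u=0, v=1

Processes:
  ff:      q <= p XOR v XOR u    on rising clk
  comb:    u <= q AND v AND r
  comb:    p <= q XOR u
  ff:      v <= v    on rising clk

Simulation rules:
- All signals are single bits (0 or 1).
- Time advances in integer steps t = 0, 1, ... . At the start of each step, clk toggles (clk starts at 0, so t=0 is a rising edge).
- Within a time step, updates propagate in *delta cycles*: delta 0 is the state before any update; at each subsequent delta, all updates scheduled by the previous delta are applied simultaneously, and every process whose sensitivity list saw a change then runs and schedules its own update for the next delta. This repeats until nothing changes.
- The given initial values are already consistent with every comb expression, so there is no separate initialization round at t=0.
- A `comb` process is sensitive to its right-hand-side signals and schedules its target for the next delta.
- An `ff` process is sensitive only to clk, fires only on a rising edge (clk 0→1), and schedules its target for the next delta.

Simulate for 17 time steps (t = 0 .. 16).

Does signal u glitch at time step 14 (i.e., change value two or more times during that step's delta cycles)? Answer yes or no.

t0.Δ0 u=0 q=0 r=1 clk=0 p=0 v=1
t0.Δ1 u=0 q=0 r=1 clk=1 p=0 v=1
t0.Δ2 u=0 q=1 r=1 clk=1 p=0 v=1
t0.Δ3 u=1 q=1 r=1 clk=1 p=1 v=1
t0.Δ4 u=1 q=1 r=1 clk=1 p=0 v=1
t1.Δ0 u=1 q=1 r=1 clk=1 p=0 v=1
t1.Δ1 u=1 q=1 r=1 clk=0 p=0 v=1
t2.Δ0 u=1 q=1 r=1 clk=0 p=0 v=1
t2.Δ1 u=1 q=1 r=1 clk=1 p=0 v=1
t2.Δ2 u=1 q=0 r=1 clk=1 p=0 v=1
t2.Δ3 u=0 q=0 r=1 clk=1 p=1 v=1
t2.Δ4 u=0 q=0 r=1 clk=1 p=0 v=1
t3.Δ0 u=0 q=0 r=1 clk=1 p=0 v=1
t3.Δ1 u=0 q=0 r=1 clk=0 p=0 v=1
t4.Δ0 u=0 q=0 r=1 clk=0 p=0 v=1
t4.Δ1 u=0 q=0 r=1 clk=1 p=0 v=1
t4.Δ2 u=0 q=1 r=1 clk=1 p=0 v=1
t4.Δ3 u=1 q=1 r=1 clk=1 p=1 v=1
t4.Δ4 u=1 q=1 r=1 clk=1 p=0 v=1
t5.Δ0 u=1 q=1 r=1 clk=1 p=0 v=1
t5.Δ1 u=1 q=1 r=1 clk=0 p=0 v=1
t6.Δ0 u=1 q=1 r=1 clk=0 p=0 v=1
t6.Δ1 u=1 q=1 r=1 clk=1 p=0 v=1
t6.Δ2 u=1 q=0 r=1 clk=1 p=0 v=1
t6.Δ3 u=0 q=0 r=1 clk=1 p=1 v=1
t6.Δ4 u=0 q=0 r=1 clk=1 p=0 v=1
t7.Δ0 u=0 q=0 r=1 clk=1 p=0 v=1
t7.Δ1 u=0 q=0 r=1 clk=0 p=0 v=1
t8.Δ0 u=0 q=0 r=1 clk=0 p=0 v=1
t8.Δ1 u=0 q=0 r=1 clk=1 p=0 v=1
t8.Δ2 u=0 q=1 r=1 clk=1 p=0 v=1
t8.Δ3 u=1 q=1 r=1 clk=1 p=1 v=1
t8.Δ4 u=1 q=1 r=1 clk=1 p=0 v=1
t9.Δ0 u=1 q=1 r=1 clk=1 p=0 v=1
t9.Δ1 u=1 q=1 r=1 clk=0 p=0 v=1
t10.Δ0 u=1 q=1 r=1 clk=0 p=0 v=1
t10.Δ1 u=1 q=1 r=1 clk=1 p=0 v=1
t10.Δ2 u=1 q=0 r=1 clk=1 p=0 v=1
t10.Δ3 u=0 q=0 r=1 clk=1 p=1 v=1
t10.Δ4 u=0 q=0 r=1 clk=1 p=0 v=1
t11.Δ0 u=0 q=0 r=1 clk=1 p=0 v=1
t11.Δ1 u=0 q=0 r=1 clk=0 p=0 v=1
t12.Δ0 u=0 q=0 r=1 clk=0 p=0 v=1
t12.Δ1 u=0 q=0 r=1 clk=1 p=0 v=1
t12.Δ2 u=0 q=1 r=1 clk=1 p=0 v=1
t12.Δ3 u=1 q=1 r=1 clk=1 p=1 v=1
t12.Δ4 u=1 q=1 r=1 clk=1 p=0 v=1
t13.Δ0 u=1 q=1 r=1 clk=1 p=0 v=1
t13.Δ1 u=1 q=1 r=1 clk=0 p=0 v=1
t14.Δ0 u=1 q=1 r=1 clk=0 p=0 v=1
t14.Δ1 u=1 q=1 r=1 clk=1 p=0 v=1
t14.Δ2 u=1 q=0 r=1 clk=1 p=0 v=1
t14.Δ3 u=0 q=0 r=1 clk=1 p=1 v=1
t14.Δ4 u=0 q=0 r=1 clk=1 p=0 v=1
t15.Δ0 u=0 q=0 r=1 clk=1 p=0 v=1
t15.Δ1 u=0 q=0 r=1 clk=0 p=0 v=1
t16.Δ0 u=0 q=0 r=1 clk=0 p=0 v=1
t16.Δ1 u=0 q=0 r=1 clk=1 p=0 v=1
t16.Δ2 u=0 q=1 r=1 clk=1 p=0 v=1
t16.Δ3 u=1 q=1 r=1 clk=1 p=1 v=1
t16.Δ4 u=1 q=1 r=1 clk=1 p=0 v=1

no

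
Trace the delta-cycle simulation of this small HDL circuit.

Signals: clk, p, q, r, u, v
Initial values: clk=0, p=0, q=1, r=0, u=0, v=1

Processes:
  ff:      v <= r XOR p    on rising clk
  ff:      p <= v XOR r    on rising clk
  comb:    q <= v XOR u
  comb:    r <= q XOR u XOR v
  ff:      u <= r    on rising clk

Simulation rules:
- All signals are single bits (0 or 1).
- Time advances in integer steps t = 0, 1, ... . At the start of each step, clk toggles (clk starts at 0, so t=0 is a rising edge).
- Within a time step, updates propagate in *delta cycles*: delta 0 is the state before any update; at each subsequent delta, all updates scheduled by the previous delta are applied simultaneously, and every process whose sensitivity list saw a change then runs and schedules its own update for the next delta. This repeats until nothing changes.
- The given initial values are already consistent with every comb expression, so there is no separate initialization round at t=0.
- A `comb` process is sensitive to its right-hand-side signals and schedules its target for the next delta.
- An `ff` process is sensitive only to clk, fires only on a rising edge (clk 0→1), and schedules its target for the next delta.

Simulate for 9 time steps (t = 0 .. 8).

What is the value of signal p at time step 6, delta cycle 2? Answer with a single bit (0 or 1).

0

[bits: v,p,u,q,clk,r]
t=0: Δ0=100100 Δ1=100110 Δ2=010110 Δ3=010011 Δ4=010010 | 4Δ
t=1: Δ0=010010 Δ1=010000 | 1Δ
t=2: Δ0=010000 Δ1=010010 Δ2=100010 Δ3=100111 Δ4=100110 | 4Δ
t=3: Δ0=100110 Δ1=100100 | 1Δ
t=4: Δ0=100100 Δ1=100110 Δ2=010110 Δ3=010011 Δ4=010010 | 4Δ
t=5: Δ0=010010 Δ1=010000 | 1Δ
t=6: Δ0=010000 Δ1=010010 Δ2=100010 Δ3=100111 Δ4=100110 | 4Δ
t=7: Δ0=100110 Δ1=100100 | 1Δ
t=8: Δ0=100100 Δ1=100110 Δ2=010110 Δ3=010011 Δ4=010010 | 4Δ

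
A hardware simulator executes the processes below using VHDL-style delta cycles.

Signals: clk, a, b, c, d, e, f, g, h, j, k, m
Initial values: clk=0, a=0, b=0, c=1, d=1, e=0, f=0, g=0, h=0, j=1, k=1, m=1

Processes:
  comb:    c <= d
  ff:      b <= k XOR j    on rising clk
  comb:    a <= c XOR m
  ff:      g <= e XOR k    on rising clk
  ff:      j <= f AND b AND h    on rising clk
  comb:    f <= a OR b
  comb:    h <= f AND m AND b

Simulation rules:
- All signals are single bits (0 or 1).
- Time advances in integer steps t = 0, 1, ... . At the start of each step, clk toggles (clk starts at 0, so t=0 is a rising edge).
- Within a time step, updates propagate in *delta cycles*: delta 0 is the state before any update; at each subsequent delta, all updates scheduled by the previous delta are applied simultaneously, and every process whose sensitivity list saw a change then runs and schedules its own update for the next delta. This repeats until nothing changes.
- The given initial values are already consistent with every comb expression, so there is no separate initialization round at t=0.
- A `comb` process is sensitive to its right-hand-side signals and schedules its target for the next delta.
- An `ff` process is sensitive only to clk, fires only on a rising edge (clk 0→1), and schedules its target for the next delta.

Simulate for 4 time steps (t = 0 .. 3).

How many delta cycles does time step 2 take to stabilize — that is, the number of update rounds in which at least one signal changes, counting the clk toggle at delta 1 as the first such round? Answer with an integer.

t0.Δ0 d=1 f=0 m=1 e=0 c=1 a=0 g=0 k=1 clk=0 b=0 h=0 j=1
t0.Δ1 d=1 f=0 m=1 e=0 c=1 a=0 g=0 k=1 clk=1 b=0 h=0 j=1
t0.Δ2 d=1 f=0 m=1 e=0 c=1 a=0 g=1 k=1 clk=1 b=0 h=0 j=0
t1.Δ0 d=1 f=0 m=1 e=0 c=1 a=0 g=1 k=1 clk=1 b=0 h=0 j=0
t1.Δ1 d=1 f=0 m=1 e=0 c=1 a=0 g=1 k=1 clk=0 b=0 h=0 j=0
t2.Δ0 d=1 f=0 m=1 e=0 c=1 a=0 g=1 k=1 clk=0 b=0 h=0 j=0
t2.Δ1 d=1 f=0 m=1 e=0 c=1 a=0 g=1 k=1 clk=1 b=0 h=0 j=0
t2.Δ2 d=1 f=0 m=1 e=0 c=1 a=0 g=1 k=1 clk=1 b=1 h=0 j=0
t2.Δ3 d=1 f=1 m=1 e=0 c=1 a=0 g=1 k=1 clk=1 b=1 h=0 j=0
t2.Δ4 d=1 f=1 m=1 e=0 c=1 a=0 g=1 k=1 clk=1 b=1 h=1 j=0
t3.Δ0 d=1 f=1 m=1 e=0 c=1 a=0 g=1 k=1 clk=1 b=1 h=1 j=0
t3.Δ1 d=1 f=1 m=1 e=0 c=1 a=0 g=1 k=1 clk=0 b=1 h=1 j=0

4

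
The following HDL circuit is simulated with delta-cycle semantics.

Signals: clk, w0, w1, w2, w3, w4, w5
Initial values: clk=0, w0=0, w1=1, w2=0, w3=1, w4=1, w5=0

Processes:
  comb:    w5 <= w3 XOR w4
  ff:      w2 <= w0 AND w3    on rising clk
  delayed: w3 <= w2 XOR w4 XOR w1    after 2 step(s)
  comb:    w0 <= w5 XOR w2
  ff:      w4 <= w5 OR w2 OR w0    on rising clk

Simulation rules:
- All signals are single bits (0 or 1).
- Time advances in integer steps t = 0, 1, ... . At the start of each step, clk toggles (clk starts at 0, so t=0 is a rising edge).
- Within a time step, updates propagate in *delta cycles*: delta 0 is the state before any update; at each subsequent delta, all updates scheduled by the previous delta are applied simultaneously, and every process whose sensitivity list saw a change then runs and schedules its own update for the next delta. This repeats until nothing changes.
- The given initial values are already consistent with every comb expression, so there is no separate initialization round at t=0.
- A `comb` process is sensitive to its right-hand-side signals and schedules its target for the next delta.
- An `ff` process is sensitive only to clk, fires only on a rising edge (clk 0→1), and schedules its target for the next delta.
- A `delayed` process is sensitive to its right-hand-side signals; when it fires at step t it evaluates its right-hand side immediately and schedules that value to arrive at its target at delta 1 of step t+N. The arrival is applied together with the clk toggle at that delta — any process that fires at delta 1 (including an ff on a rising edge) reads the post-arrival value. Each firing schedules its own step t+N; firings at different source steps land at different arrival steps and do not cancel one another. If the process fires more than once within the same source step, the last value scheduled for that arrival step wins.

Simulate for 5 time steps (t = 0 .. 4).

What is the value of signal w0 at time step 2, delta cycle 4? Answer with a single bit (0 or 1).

t0.Δ0 clk=0 w1=1 w3=1 w2=0 w5=0 w4=1 w0=0
t0.Δ1 clk=1 w1=1 w3=1 w2=0 w5=0 w4=1 w0=0
t0.Δ2 clk=1 w1=1 w3=1 w2=0 w5=0 w4=0 w0=0
t0.Δ3 clk=1 w1=1 w3=1 w2=0 w5=1 w4=0 w0=0
t0.Δ4 clk=1 w1=1 w3=1 w2=0 w5=1 w4=0 w0=1
t1.Δ0 clk=1 w1=1 w3=1 w2=0 w5=1 w4=0 w0=1
t1.Δ1 clk=0 w1=1 w3=1 w2=0 w5=1 w4=0 w0=1
t2.Δ0 clk=0 w1=1 w3=1 w2=0 w5=1 w4=0 w0=1
t2.Δ1 clk=1 w1=1 w3=1 w2=0 w5=1 w4=0 w0=1
t2.Δ2 clk=1 w1=1 w3=1 w2=1 w5=1 w4=1 w0=1
t2.Δ3 clk=1 w1=1 w3=1 w2=1 w5=0 w4=1 w0=0
t2.Δ4 clk=1 w1=1 w3=1 w2=1 w5=0 w4=1 w0=1
t3.Δ0 clk=1 w1=1 w3=1 w2=1 w5=0 w4=1 w0=1
t3.Δ1 clk=0 w1=1 w3=1 w2=1 w5=0 w4=1 w0=1
t4.Δ0 clk=0 w1=1 w3=1 w2=1 w5=0 w4=1 w0=1
t4.Δ1 clk=1 w1=1 w3=1 w2=1 w5=0 w4=1 w0=1

1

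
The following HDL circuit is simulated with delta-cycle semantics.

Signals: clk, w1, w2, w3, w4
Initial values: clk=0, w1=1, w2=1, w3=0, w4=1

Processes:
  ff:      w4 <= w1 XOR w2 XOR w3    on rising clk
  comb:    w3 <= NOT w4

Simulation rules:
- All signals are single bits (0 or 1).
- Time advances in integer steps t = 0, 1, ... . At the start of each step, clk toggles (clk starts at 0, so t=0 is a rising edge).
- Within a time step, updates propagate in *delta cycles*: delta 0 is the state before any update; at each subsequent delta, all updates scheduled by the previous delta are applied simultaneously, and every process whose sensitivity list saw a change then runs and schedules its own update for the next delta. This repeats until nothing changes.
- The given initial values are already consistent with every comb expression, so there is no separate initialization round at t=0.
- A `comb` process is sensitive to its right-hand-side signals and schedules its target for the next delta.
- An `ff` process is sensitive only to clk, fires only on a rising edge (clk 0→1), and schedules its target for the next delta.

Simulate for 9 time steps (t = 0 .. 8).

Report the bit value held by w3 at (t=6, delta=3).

t=0 Δ0: w4=1 clk=0 w3=0 w1=1 w2=1
  Δ1: clk:0→1
  Δ2: w4:1→0
  Δ3: w3:0→1
  (3Δ to stable)
t=1 Δ0: w4=0 clk=1 w3=1 w1=1 w2=1
  Δ1: clk:1→0
  (1Δ to stable)
t=2 Δ0: w4=0 clk=0 w3=1 w1=1 w2=1
  Δ1: clk:0→1
  Δ2: w4:0→1
  Δ3: w3:1→0
  (3Δ to stable)
t=3 Δ0: w4=1 clk=1 w3=0 w1=1 w2=1
  Δ1: clk:1→0
  (1Δ to stable)
t=4 Δ0: w4=1 clk=0 w3=0 w1=1 w2=1
  Δ1: clk:0→1
  Δ2: w4:1→0
  Δ3: w3:0→1
  (3Δ to stable)
t=5 Δ0: w4=0 clk=1 w3=1 w1=1 w2=1
  Δ1: clk:1→0
  (1Δ to stable)
t=6 Δ0: w4=0 clk=0 w3=1 w1=1 w2=1
  Δ1: clk:0→1
  Δ2: w4:0→1
  Δ3: w3:1→0
  (3Δ to stable)
t=7 Δ0: w4=1 clk=1 w3=0 w1=1 w2=1
  Δ1: clk:1→0
  (1Δ to stable)
t=8 Δ0: w4=1 clk=0 w3=0 w1=1 w2=1
  Δ1: clk:0→1
  Δ2: w4:1→0
  Δ3: w3:0→1
  (3Δ to stable)

0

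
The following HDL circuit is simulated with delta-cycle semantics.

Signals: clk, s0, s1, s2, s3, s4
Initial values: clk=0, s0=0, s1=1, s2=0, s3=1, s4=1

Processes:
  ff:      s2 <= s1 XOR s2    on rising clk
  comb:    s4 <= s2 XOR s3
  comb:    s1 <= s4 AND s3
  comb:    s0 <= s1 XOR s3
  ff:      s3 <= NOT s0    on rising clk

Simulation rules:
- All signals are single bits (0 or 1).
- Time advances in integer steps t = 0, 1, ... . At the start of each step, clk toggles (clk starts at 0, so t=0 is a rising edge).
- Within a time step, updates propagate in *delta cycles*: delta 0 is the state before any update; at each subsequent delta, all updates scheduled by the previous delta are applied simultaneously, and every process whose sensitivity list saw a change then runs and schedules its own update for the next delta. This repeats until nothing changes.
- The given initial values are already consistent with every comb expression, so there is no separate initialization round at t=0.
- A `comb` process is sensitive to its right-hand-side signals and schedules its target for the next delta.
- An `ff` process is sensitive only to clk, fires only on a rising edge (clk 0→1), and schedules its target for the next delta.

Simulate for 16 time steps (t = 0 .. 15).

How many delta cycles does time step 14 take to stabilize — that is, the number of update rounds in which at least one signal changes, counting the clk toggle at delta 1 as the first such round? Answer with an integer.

3

t0.Δ0 s1=1 s3=1 clk=0 s0=0 s2=0 s4=1
t0.Δ1 s1=1 s3=1 clk=1 s0=0 s2=0 s4=1
t0.Δ2 s1=1 s3=1 clk=1 s0=0 s2=1 s4=1
t0.Δ3 s1=1 s3=1 clk=1 s0=0 s2=1 s4=0
t0.Δ4 s1=0 s3=1 clk=1 s0=0 s2=1 s4=0
t0.Δ5 s1=0 s3=1 clk=1 s0=1 s2=1 s4=0
t1.Δ0 s1=0 s3=1 clk=1 s0=1 s2=1 s4=0
t1.Δ1 s1=0 s3=1 clk=0 s0=1 s2=1 s4=0
t2.Δ0 s1=0 s3=1 clk=0 s0=1 s2=1 s4=0
t2.Δ1 s1=0 s3=1 clk=1 s0=1 s2=1 s4=0
t2.Δ2 s1=0 s3=0 clk=1 s0=1 s2=1 s4=0
t2.Δ3 s1=0 s3=0 clk=1 s0=0 s2=1 s4=1
t3.Δ0 s1=0 s3=0 clk=1 s0=0 s2=1 s4=1
t3.Δ1 s1=0 s3=0 clk=0 s0=0 s2=1 s4=1
t4.Δ0 s1=0 s3=0 clk=0 s0=0 s2=1 s4=1
t4.Δ1 s1=0 s3=0 clk=1 s0=0 s2=1 s4=1
t4.Δ2 s1=0 s3=1 clk=1 s0=0 s2=1 s4=1
t4.Δ3 s1=1 s3=1 clk=1 s0=1 s2=1 s4=0
t4.Δ4 s1=0 s3=1 clk=1 s0=0 s2=1 s4=0
t4.Δ5 s1=0 s3=1 clk=1 s0=1 s2=1 s4=0
t5.Δ0 s1=0 s3=1 clk=1 s0=1 s2=1 s4=0
t5.Δ1 s1=0 s3=1 clk=0 s0=1 s2=1 s4=0
t6.Δ0 s1=0 s3=1 clk=0 s0=1 s2=1 s4=0
t6.Δ1 s1=0 s3=1 clk=1 s0=1 s2=1 s4=0
t6.Δ2 s1=0 s3=0 clk=1 s0=1 s2=1 s4=0
t6.Δ3 s1=0 s3=0 clk=1 s0=0 s2=1 s4=1
t7.Δ0 s1=0 s3=0 clk=1 s0=0 s2=1 s4=1
t7.Δ1 s1=0 s3=0 clk=0 s0=0 s2=1 s4=1
t8.Δ0 s1=0 s3=0 clk=0 s0=0 s2=1 s4=1
t8.Δ1 s1=0 s3=0 clk=1 s0=0 s2=1 s4=1
t8.Δ2 s1=0 s3=1 clk=1 s0=0 s2=1 s4=1
t8.Δ3 s1=1 s3=1 clk=1 s0=1 s2=1 s4=0
t8.Δ4 s1=0 s3=1 clk=1 s0=0 s2=1 s4=0
t8.Δ5 s1=0 s3=1 clk=1 s0=1 s2=1 s4=0
t9.Δ0 s1=0 s3=1 clk=1 s0=1 s2=1 s4=0
t9.Δ1 s1=0 s3=1 clk=0 s0=1 s2=1 s4=0
t10.Δ0 s1=0 s3=1 clk=0 s0=1 s2=1 s4=0
t10.Δ1 s1=0 s3=1 clk=1 s0=1 s2=1 s4=0
t10.Δ2 s1=0 s3=0 clk=1 s0=1 s2=1 s4=0
t10.Δ3 s1=0 s3=0 clk=1 s0=0 s2=1 s4=1
t11.Δ0 s1=0 s3=0 clk=1 s0=0 s2=1 s4=1
t11.Δ1 s1=0 s3=0 clk=0 s0=0 s2=1 s4=1
t12.Δ0 s1=0 s3=0 clk=0 s0=0 s2=1 s4=1
t12.Δ1 s1=0 s3=0 clk=1 s0=0 s2=1 s4=1
t12.Δ2 s1=0 s3=1 clk=1 s0=0 s2=1 s4=1
t12.Δ3 s1=1 s3=1 clk=1 s0=1 s2=1 s4=0
t12.Δ4 s1=0 s3=1 clk=1 s0=0 s2=1 s4=0
t12.Δ5 s1=0 s3=1 clk=1 s0=1 s2=1 s4=0
t13.Δ0 s1=0 s3=1 clk=1 s0=1 s2=1 s4=0
t13.Δ1 s1=0 s3=1 clk=0 s0=1 s2=1 s4=0
t14.Δ0 s1=0 s3=1 clk=0 s0=1 s2=1 s4=0
t14.Δ1 s1=0 s3=1 clk=1 s0=1 s2=1 s4=0
t14.Δ2 s1=0 s3=0 clk=1 s0=1 s2=1 s4=0
t14.Δ3 s1=0 s3=0 clk=1 s0=0 s2=1 s4=1
t15.Δ0 s1=0 s3=0 clk=1 s0=0 s2=1 s4=1
t15.Δ1 s1=0 s3=0 clk=0 s0=0 s2=1 s4=1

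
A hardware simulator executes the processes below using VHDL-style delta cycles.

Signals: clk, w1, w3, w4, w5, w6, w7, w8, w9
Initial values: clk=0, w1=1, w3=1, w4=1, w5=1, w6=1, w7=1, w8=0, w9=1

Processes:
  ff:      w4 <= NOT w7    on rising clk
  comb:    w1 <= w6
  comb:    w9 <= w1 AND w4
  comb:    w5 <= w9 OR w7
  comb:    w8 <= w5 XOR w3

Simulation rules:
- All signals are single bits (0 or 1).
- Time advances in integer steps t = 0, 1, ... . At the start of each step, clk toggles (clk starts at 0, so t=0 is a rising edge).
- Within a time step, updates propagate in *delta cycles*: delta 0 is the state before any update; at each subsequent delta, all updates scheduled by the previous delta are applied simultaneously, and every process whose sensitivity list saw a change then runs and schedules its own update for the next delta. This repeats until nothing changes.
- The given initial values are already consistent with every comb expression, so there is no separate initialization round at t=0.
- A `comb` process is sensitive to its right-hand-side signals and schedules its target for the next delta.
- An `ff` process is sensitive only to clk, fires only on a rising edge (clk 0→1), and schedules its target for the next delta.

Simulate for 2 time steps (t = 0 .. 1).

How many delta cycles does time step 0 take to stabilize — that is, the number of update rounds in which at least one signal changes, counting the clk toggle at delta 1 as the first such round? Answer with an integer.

t=0 Δ0: w5=1 clk=0 w7=1 w9=1 w6=1 w1=1 w3=1 w4=1 w8=0
  Δ1: clk:0→1
  Δ2: w4:1→0
  Δ3: w9:1→0
  (3Δ to stable)
t=1 Δ0: w5=1 clk=1 w7=1 w9=0 w6=1 w1=1 w3=1 w4=0 w8=0
  Δ1: clk:1→0
  (1Δ to stable)

3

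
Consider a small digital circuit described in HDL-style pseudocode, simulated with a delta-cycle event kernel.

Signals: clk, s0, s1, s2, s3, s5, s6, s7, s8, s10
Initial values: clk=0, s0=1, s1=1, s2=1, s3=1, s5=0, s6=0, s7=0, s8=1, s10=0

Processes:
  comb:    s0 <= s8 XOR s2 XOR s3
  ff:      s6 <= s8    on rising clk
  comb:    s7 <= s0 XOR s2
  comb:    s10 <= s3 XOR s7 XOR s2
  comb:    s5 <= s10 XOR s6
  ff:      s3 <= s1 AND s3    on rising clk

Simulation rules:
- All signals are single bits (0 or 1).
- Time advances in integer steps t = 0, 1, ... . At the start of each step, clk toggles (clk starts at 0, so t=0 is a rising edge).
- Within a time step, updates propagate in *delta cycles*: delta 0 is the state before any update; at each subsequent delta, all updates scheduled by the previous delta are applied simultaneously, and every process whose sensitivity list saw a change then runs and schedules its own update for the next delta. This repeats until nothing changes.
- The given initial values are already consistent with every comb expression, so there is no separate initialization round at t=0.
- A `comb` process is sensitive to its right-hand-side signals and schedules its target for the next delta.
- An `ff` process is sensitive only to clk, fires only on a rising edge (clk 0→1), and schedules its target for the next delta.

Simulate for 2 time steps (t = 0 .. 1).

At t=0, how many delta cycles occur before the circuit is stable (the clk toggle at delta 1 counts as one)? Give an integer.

3

[bits: s7,s3,s10,s1,s0,s5,s2,s6,clk,s8]
t=0: Δ0=0101101001 Δ1=0101101011 Δ2=0101101111 Δ3=0101111111 | 3Δ
t=1: Δ0=0101111111 Δ1=0101111101 | 1Δ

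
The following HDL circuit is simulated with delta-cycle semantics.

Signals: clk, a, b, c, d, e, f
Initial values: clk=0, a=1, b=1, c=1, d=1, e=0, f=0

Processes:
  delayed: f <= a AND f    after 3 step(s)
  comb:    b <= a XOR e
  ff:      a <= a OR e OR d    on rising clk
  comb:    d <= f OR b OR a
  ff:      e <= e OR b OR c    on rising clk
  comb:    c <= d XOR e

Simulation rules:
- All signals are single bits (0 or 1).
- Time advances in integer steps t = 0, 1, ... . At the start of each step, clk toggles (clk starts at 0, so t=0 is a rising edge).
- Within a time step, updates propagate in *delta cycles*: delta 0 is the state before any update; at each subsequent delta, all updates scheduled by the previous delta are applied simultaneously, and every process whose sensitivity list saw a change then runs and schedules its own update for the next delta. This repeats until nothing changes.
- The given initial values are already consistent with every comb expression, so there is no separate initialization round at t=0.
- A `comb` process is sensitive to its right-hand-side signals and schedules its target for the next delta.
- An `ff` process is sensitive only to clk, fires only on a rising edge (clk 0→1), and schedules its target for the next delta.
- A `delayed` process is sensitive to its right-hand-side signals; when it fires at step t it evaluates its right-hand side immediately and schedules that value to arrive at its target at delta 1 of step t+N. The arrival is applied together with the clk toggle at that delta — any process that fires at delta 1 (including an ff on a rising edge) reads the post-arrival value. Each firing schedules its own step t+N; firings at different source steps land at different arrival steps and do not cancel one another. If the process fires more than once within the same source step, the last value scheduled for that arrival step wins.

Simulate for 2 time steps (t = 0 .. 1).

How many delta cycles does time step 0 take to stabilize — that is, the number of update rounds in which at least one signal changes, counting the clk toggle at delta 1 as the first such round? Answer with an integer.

3

[bits: f,d,c,a,clk,e,b]
t=0: Δ0=0111001 Δ1=0111101 Δ2=0111111 Δ3=0101110 | 3Δ
t=1: Δ0=0101110 Δ1=0101010 | 1Δ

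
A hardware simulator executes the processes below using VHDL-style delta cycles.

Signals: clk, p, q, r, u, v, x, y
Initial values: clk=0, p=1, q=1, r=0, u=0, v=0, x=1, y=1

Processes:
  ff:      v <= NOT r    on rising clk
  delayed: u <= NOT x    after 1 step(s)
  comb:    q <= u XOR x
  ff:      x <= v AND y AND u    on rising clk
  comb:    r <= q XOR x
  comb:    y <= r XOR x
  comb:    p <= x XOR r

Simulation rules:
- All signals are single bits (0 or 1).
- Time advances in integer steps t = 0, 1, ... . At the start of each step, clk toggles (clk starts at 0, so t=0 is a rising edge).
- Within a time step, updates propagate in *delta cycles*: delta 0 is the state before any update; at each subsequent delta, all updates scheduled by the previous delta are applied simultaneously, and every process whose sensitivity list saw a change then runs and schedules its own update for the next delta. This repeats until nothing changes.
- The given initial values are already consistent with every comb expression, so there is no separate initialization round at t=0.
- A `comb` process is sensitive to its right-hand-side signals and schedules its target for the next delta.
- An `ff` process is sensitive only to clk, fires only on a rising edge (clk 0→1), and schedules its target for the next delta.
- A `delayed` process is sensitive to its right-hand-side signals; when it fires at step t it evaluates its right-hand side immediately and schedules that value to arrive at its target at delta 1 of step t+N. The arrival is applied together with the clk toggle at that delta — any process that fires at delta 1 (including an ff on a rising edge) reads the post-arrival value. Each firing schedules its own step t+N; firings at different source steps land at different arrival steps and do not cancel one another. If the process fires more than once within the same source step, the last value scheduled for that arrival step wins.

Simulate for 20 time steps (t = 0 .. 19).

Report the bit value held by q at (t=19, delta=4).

[bits: q,u,clk,y,p,r,v,x]
t=0: Δ0=10011001 Δ1=10111001 Δ2=10111010 Δ3=00100110 Δ4=00111010 Δ5=00100010 | 5Δ
t=1: Δ0=00100010 Δ1=01000010 Δ2=11000010 Δ3=11000110 Δ4=11011110 | 4Δ
t=2: Δ0=11011110 Δ1=11111110 Δ2=11111101 Δ3=01100001 Δ4=01111101 Δ5=01100101 | 5Δ
t=3: Δ0=01100101 Δ1=00000101 Δ2=10000101 Δ3=10000001 Δ4=10011001 | 4Δ
t=4: Δ0=10011001 Δ1=10111001 Δ2=10111010 Δ3=00100110 Δ4=00111010 Δ5=00100010 | 5Δ
t=5: Δ0=00100010 Δ1=01000010 Δ2=11000010 Δ3=11000110 Δ4=11011110 | 4Δ
t=6: Δ0=11011110 Δ1=11111110 Δ2=11111101 Δ3=01100001 Δ4=01111101 Δ5=01100101 | 5Δ
t=7: Δ0=01100101 Δ1=00000101 Δ2=10000101 Δ3=10000001 Δ4=10011001 | 4Δ
t=8: Δ0=10011001 Δ1=10111001 Δ2=10111010 Δ3=00100110 Δ4=00111010 Δ5=00100010 | 5Δ
t=9: Δ0=00100010 Δ1=01000010 Δ2=11000010 Δ3=11000110 Δ4=11011110 | 4Δ
t=10: Δ0=11011110 Δ1=11111110 Δ2=11111101 Δ3=01100001 Δ4=01111101 Δ5=01100101 | 5Δ
t=11: Δ0=01100101 Δ1=00000101 Δ2=10000101 Δ3=10000001 Δ4=10011001 | 4Δ
t=12: Δ0=10011001 Δ1=10111001 Δ2=10111010 Δ3=00100110 Δ4=00111010 Δ5=00100010 | 5Δ
t=13: Δ0=00100010 Δ1=01000010 Δ2=11000010 Δ3=11000110 Δ4=11011110 | 4Δ
t=14: Δ0=11011110 Δ1=11111110 Δ2=11111101 Δ3=01100001 Δ4=01111101 Δ5=01100101 | 5Δ
t=15: Δ0=01100101 Δ1=00000101 Δ2=10000101 Δ3=10000001 Δ4=10011001 | 4Δ
t=16: Δ0=10011001 Δ1=10111001 Δ2=10111010 Δ3=00100110 Δ4=00111010 Δ5=00100010 | 5Δ
t=17: Δ0=00100010 Δ1=01000010 Δ2=11000010 Δ3=11000110 Δ4=11011110 | 4Δ
t=18: Δ0=11011110 Δ1=11111110 Δ2=11111101 Δ3=01100001 Δ4=01111101 Δ5=01100101 | 5Δ
t=19: Δ0=01100101 Δ1=00000101 Δ2=10000101 Δ3=10000001 Δ4=10011001 | 4Δ

1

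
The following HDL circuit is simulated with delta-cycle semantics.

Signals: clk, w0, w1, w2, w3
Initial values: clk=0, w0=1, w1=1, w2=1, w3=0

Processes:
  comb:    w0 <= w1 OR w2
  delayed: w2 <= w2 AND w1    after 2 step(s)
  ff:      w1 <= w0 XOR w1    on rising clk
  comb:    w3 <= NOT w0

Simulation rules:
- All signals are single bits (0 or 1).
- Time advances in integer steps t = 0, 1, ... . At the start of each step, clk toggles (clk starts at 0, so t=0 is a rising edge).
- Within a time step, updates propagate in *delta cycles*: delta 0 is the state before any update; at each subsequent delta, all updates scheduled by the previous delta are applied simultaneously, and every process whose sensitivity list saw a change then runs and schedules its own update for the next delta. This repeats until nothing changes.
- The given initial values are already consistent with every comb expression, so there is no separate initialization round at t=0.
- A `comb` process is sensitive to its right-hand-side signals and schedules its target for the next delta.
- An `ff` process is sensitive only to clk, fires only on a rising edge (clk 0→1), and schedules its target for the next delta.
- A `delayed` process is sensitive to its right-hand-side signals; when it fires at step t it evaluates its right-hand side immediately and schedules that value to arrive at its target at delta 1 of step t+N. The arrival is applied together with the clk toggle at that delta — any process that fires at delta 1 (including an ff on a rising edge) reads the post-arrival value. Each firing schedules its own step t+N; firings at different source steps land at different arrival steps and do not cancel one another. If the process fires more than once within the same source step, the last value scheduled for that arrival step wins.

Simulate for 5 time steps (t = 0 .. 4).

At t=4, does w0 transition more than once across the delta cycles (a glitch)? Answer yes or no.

no

t0.Δ0 w3=0 w2=1 w1=1 clk=0 w0=1
t0.Δ1 w3=0 w2=1 w1=1 clk=1 w0=1
t0.Δ2 w3=0 w2=1 w1=0 clk=1 w0=1
t1.Δ0 w3=0 w2=1 w1=0 clk=1 w0=1
t1.Δ1 w3=0 w2=1 w1=0 clk=0 w0=1
t2.Δ0 w3=0 w2=1 w1=0 clk=0 w0=1
t2.Δ1 w3=0 w2=0 w1=0 clk=1 w0=1
t2.Δ2 w3=0 w2=0 w1=1 clk=1 w0=0
t2.Δ3 w3=1 w2=0 w1=1 clk=1 w0=1
t2.Δ4 w3=0 w2=0 w1=1 clk=1 w0=1
t3.Δ0 w3=0 w2=0 w1=1 clk=1 w0=1
t3.Δ1 w3=0 w2=0 w1=1 clk=0 w0=1
t4.Δ0 w3=0 w2=0 w1=1 clk=0 w0=1
t4.Δ1 w3=0 w2=0 w1=1 clk=1 w0=1
t4.Δ2 w3=0 w2=0 w1=0 clk=1 w0=1
t4.Δ3 w3=0 w2=0 w1=0 clk=1 w0=0
t4.Δ4 w3=1 w2=0 w1=0 clk=1 w0=0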